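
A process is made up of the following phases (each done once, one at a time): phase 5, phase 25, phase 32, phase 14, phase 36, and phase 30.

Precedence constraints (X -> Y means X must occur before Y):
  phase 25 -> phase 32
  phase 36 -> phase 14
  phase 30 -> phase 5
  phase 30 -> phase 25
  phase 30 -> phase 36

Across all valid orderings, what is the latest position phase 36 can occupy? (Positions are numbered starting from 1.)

The only phase forced after phase 36 (directly or by a chain) is phase 14.
So at least 1 phase follows phase 36, putting phase 36 no later than position 5. That position is achievable by scheduling everything else first.

5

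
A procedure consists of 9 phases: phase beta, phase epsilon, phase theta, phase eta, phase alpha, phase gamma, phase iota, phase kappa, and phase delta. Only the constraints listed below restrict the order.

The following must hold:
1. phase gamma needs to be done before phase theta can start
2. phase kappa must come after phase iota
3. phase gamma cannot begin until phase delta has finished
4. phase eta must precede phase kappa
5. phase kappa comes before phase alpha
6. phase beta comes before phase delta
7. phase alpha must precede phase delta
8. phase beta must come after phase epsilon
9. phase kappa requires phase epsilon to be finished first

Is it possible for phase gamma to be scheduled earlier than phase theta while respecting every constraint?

Every valid ordering already has phase gamma before phase theta (the constraints require it), so in particular at least one does.

Yes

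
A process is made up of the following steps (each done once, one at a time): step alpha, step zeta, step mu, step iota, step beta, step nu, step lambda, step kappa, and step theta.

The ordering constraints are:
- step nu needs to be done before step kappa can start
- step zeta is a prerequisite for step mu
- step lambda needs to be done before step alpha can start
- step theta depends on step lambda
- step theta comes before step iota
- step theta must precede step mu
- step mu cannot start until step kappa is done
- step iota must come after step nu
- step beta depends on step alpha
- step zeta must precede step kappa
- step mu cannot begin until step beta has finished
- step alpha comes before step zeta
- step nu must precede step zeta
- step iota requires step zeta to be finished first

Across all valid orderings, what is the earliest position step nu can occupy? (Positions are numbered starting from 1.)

1

Step nu has no prerequisites at all, so it can go in position 1.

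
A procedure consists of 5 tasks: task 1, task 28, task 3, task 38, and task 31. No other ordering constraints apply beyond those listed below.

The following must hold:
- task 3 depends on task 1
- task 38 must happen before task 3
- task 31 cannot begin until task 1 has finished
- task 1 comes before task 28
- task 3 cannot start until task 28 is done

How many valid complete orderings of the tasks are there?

The tasks with no prerequisites are task 1, task 38; any of them can be placed first.
Systematically extending each partial ordering one task at a time and counting, there are 11 complete orderings.

11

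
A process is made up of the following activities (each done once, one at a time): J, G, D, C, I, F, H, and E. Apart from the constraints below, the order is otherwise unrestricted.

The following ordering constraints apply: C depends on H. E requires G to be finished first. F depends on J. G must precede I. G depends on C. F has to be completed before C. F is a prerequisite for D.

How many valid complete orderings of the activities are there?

32

The activities with no prerequisites are J, H; any of them can be placed first.
Systematically extending each partial ordering one activity at a time and counting, there are 32 complete orderings.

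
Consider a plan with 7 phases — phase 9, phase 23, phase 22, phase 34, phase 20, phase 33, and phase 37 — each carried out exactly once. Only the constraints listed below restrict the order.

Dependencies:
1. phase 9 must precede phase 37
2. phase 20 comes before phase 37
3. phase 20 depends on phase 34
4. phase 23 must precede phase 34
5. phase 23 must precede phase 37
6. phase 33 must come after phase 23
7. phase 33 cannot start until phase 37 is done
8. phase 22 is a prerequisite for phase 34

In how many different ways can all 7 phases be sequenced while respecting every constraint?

10

The phases with no prerequisites are phase 9, phase 23, phase 22; any of them can be placed first.
Systematically extending each partial ordering one phase at a time and counting, there are 10 complete orderings.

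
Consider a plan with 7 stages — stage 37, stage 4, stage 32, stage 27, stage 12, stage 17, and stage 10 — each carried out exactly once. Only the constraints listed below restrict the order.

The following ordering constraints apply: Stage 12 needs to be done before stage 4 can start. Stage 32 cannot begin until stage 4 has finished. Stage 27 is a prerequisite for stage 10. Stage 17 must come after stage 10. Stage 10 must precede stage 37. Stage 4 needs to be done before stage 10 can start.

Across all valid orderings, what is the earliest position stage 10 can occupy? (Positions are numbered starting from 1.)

Every stage that must precede stage 10 has to come before it. Tracing all chains that end at stage 10, those stages are: stage 4, stage 27, stage 12 — 3 in total.
With 3 mandatory predecessors, the earliest stage 10 can sit is position 3+1 = 4, and placing just those 3 first achieves it.

4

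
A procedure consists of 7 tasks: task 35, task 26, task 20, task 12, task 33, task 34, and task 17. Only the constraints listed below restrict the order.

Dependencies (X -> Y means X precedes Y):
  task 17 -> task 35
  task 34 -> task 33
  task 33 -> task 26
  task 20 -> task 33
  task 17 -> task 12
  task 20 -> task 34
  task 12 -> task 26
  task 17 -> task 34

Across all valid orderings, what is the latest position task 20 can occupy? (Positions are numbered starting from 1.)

4

Every task that must follow task 20 has to come after it. Tracing all chains starting from task 20, those tasks are: task 26, task 33, task 34 — 3 in total.
So at least 3 tasks follow task 20, putting task 20 no later than position 4. That position is achievable by scheduling everything else first.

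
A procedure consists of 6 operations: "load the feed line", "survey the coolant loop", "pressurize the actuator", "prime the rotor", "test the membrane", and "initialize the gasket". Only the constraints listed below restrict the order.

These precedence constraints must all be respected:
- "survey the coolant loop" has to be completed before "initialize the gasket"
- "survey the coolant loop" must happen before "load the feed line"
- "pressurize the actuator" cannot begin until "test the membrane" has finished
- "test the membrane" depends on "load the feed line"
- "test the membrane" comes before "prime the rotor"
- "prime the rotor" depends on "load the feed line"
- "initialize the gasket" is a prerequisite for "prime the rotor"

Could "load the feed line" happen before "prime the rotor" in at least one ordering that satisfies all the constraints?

Every valid ordering already has "load the feed line" before "prime the rotor" (the constraints require it), so in particular at least one does.

Yes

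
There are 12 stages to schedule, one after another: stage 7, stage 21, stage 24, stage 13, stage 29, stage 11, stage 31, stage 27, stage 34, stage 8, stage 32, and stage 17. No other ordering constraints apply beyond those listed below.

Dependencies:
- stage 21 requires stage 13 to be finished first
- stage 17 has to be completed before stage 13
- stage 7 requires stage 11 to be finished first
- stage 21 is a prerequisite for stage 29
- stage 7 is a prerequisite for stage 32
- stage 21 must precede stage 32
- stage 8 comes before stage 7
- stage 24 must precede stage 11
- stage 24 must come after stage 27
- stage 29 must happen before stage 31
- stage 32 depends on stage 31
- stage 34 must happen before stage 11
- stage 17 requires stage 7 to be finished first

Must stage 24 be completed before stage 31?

Yes

Chaining the stated constraints: stage 24 → stage 11 → stage 7 → stage 17 → stage 13 → stage 21 → stage 29 → stage 31.
So stage 24 must precede stage 31 in any valid ordering.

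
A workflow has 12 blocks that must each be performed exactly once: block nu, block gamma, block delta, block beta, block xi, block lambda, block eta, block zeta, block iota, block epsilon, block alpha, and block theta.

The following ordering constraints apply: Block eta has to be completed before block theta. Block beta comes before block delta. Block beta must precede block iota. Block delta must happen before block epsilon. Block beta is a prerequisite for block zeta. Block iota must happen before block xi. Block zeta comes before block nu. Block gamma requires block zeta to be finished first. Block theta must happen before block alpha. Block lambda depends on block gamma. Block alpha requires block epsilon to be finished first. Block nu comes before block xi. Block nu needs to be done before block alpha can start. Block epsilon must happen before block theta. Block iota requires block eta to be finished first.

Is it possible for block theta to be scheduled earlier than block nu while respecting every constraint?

Yes

The constraints leave block theta and block nu unordered relative to each other; nothing requires block nu earlier.
That means at least one valid schedule has block theta before block nu.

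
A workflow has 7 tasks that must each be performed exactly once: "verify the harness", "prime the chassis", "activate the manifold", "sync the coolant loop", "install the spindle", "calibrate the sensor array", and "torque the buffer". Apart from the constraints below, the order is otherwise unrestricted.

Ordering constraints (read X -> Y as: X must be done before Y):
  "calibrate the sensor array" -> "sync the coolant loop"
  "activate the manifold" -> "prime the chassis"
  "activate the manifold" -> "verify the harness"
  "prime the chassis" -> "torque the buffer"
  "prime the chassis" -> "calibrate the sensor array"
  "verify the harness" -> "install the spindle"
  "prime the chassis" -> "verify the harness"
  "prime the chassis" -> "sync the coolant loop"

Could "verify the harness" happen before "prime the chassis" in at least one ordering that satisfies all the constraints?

There is a dependency chain "prime the chassis" → "verify the harness", so "verify the harness" always comes after "prime the chassis".
So no valid ordering can have "verify the harness" before "prime the chassis".

No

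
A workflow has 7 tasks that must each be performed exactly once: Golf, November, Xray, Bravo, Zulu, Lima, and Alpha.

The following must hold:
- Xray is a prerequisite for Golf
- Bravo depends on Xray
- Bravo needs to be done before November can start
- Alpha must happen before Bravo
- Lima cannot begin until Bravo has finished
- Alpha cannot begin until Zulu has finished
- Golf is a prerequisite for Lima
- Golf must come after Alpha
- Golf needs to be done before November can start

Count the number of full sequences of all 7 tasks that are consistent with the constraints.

12

2 tasks have no prerequisites (Xray, Zulu), so any of them could come first.
Systematically extending each partial ordering one task at a time and counting, there are 12 complete orderings.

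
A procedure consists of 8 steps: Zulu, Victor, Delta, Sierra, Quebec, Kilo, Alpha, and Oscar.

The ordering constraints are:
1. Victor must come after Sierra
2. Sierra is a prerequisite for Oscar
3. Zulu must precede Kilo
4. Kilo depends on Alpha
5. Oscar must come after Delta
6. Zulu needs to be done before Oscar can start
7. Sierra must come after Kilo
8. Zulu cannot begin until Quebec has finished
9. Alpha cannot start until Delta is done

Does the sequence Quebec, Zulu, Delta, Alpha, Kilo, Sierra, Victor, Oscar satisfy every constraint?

Going through the constraints one by one, each required predecessor appears earlier in the sequence than its dependent — e.g. Zulu (position 2) is before Oscar (position 8), as required.

Yes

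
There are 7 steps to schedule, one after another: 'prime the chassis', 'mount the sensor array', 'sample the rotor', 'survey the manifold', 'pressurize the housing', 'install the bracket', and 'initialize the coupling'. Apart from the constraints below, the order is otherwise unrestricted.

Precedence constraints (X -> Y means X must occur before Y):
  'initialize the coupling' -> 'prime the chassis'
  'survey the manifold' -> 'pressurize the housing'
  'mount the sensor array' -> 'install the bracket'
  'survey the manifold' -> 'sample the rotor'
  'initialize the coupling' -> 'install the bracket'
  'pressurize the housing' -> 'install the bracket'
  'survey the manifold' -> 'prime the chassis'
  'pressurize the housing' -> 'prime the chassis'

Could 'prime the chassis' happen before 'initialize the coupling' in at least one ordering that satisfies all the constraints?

Following 'initialize the coupling' → 'prime the chassis', 'initialize the coupling' must precede 'prime the chassis' in every valid ordering.
Hence 'prime the chassis' can never be scheduled before 'initialize the coupling'.

No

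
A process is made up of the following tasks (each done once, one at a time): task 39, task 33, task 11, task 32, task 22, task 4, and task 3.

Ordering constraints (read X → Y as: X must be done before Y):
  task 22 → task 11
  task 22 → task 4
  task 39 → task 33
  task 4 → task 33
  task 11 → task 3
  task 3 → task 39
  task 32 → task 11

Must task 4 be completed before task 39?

Nothing in the constraints links task 4 and task 39; they are unordered relative to each other.
So task 4 can come before task 39 or after — it is not forced.

No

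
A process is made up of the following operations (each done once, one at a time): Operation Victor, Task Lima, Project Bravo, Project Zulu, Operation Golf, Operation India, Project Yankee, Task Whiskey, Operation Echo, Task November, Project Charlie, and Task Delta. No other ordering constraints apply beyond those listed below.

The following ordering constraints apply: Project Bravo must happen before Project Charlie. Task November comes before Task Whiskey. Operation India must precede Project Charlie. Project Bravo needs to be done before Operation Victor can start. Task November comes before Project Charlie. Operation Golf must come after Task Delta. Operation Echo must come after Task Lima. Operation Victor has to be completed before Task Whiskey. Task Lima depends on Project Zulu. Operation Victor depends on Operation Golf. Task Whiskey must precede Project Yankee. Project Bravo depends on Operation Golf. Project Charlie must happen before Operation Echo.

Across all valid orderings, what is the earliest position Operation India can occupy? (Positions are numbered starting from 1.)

1

No constraint forces any other operation before Operation India, so it can be placed first.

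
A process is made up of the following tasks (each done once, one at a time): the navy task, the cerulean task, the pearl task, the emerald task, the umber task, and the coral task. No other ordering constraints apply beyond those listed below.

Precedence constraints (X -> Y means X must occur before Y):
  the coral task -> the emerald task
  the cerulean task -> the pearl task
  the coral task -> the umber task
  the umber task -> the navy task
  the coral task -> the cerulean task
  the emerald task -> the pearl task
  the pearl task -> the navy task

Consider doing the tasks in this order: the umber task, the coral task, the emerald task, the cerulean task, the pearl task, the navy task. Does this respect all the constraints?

The sequence places the umber task ahead of the coral task.
Since the coral task is required before the umber task, the ordering is invalid.

No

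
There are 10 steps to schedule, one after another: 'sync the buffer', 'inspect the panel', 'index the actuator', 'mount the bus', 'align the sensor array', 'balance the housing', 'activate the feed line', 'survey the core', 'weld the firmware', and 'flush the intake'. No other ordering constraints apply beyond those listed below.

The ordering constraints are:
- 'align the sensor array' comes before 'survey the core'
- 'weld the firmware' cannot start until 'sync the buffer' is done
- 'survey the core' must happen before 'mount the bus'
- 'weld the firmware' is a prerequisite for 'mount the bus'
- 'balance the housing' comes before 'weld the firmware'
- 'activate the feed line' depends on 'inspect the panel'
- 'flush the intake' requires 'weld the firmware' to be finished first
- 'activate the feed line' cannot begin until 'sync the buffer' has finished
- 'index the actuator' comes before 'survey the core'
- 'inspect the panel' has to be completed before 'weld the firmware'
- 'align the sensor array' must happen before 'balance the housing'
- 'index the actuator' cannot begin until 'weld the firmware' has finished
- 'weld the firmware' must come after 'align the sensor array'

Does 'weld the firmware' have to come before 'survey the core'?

Yes

Tracing the constraints gives a chain: 'weld the firmware' → 'index the actuator' → 'survey the core'.
Hence 'weld the firmware' necessarily comes before 'survey the core'.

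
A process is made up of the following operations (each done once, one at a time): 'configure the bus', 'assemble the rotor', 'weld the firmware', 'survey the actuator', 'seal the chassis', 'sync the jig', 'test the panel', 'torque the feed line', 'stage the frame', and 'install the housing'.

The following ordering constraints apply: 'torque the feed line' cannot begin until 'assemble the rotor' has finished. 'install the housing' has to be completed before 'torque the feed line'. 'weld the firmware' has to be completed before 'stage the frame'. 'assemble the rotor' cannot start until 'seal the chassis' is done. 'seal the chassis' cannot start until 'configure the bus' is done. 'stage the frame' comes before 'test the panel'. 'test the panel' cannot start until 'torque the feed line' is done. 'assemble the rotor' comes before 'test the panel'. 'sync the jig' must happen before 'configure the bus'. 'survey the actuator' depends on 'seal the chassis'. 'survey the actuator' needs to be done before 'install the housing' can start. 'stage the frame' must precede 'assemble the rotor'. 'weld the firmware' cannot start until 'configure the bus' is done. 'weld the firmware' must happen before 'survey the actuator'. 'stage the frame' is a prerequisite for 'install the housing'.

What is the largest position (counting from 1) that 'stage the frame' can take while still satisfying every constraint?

6

Following every chain forward from 'stage the frame', the operations that must come later are 'assemble the rotor', 'test the panel', 'torque the feed line', 'install the housing' — 4 of them.
With 4 mandatory successors out of 10 operations total, the latest slot for 'stage the frame' is 10−4 = 6, and it's reachable by doing all non-successors before 'stage the frame'.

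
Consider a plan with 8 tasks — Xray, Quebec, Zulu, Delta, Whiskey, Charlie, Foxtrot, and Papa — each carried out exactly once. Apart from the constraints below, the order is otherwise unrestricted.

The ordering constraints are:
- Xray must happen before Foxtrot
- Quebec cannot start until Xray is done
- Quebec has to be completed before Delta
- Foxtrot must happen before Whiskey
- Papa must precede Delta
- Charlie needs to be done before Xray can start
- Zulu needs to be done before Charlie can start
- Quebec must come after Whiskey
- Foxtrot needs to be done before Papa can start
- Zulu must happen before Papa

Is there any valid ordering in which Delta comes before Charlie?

No

Following Charlie → Xray → Quebec → Delta, Charlie must precede Delta in every valid ordering.
Hence Delta can never be scheduled before Charlie.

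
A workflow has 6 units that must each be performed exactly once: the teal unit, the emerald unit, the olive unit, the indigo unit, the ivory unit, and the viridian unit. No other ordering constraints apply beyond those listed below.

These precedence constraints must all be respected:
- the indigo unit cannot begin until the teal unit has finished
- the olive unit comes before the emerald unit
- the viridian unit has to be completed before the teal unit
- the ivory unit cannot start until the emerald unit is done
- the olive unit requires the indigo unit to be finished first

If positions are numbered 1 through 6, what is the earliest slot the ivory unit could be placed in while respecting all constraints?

Every unit that must precede the ivory unit has to come before it. Tracing all chains that end at the ivory unit, those units are: the teal unit, the emerald unit, the olive unit, the indigo unit, the viridian unit — 5 in total.
With 5 mandatory predecessors, the earliest the ivory unit can sit is position 5+1 = 6, and placing just those 5 first achieves it.

6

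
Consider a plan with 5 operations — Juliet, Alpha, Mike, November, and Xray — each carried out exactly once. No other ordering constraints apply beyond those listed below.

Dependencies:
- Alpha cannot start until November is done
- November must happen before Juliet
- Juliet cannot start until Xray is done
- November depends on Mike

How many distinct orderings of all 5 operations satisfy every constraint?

The operations with no prerequisites are Mike, Xray; any of them can be placed first.
Counting all ways to extend the partial order to a total order gives 7.

7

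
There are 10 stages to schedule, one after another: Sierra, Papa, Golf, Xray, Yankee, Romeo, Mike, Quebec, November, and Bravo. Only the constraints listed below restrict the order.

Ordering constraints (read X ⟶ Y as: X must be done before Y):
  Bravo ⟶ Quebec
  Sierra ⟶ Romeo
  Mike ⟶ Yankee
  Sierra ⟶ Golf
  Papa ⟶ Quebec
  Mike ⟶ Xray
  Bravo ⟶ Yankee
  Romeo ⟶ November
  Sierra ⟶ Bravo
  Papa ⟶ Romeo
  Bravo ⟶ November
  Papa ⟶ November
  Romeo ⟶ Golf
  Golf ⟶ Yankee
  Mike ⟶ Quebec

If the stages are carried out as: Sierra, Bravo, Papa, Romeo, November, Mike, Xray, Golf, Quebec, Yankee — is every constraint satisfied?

Yes

Every stated constraint is respected: Bravo sits at position 2, ahead of Yankee at position 10, and each of the other listed pairs likewise has the predecessor earlier in the sequence.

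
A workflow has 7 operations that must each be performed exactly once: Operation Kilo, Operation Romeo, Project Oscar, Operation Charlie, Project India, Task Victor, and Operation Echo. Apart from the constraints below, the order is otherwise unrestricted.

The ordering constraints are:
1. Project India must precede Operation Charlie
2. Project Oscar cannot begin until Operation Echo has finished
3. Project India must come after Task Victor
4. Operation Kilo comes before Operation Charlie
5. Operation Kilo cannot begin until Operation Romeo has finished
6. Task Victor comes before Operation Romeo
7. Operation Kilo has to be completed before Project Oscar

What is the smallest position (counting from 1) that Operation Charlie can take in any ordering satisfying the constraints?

Every operation that must precede Operation Charlie has to come before it. Tracing all chains that end at Operation Charlie, those operations are: Operation Kilo, Operation Romeo, Project India, Task Victor — 4 in total.
With 4 mandatory predecessors, the earliest Operation Charlie can sit is position 4+1 = 5, and placing just those 4 first achieves it.

5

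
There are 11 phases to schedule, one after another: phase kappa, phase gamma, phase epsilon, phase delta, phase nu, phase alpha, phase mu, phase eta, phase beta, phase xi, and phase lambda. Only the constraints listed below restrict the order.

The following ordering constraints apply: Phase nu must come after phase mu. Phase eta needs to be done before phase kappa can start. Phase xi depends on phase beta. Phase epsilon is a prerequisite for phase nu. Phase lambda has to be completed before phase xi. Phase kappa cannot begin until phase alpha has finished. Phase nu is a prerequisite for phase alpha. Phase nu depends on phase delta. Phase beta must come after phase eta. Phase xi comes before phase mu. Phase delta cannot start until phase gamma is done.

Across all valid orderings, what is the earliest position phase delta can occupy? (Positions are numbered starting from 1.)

2

The only phase forced before phase delta (directly or transitively) is phase gamma.
With 1 mandatory predecessor, the earliest phase delta can sit is position 1+1 = 2, and placing just that one first achieves it.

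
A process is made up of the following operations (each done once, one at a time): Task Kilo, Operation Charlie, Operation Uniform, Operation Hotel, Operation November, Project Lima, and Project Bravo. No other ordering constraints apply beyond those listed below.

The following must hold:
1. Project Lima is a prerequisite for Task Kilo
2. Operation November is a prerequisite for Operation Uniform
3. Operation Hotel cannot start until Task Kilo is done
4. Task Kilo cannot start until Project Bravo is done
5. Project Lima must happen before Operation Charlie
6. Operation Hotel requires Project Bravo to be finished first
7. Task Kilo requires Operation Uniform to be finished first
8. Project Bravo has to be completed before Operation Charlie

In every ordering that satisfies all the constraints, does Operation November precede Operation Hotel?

Yes

Tracing the constraints gives a chain: Operation November → Operation Uniform → Task Kilo → Operation Hotel.
That forces Operation November before Operation Hotel in every valid schedule.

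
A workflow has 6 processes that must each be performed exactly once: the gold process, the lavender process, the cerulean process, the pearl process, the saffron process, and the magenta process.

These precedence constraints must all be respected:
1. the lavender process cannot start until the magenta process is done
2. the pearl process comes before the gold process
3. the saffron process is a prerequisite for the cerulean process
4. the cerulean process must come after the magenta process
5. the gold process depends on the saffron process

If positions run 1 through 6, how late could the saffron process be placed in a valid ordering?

4

The processes that are forced after the saffron process, directly or by a chain of constraints, are the gold process, the cerulean process. That's 2 processes.
So at least 2 processes follow the saffron process, putting the saffron process no later than position 4. That position is achievable by scheduling everything else first.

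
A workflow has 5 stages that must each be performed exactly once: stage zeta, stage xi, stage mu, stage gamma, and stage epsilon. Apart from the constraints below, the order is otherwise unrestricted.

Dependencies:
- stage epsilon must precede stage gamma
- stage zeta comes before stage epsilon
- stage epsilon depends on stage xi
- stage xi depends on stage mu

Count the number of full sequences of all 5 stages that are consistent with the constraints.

3

The stages with no prerequisites are stage zeta, stage mu; any of them can be placed first.
Systematically extending each partial ordering one stage at a time and counting, there are 3 complete orderings.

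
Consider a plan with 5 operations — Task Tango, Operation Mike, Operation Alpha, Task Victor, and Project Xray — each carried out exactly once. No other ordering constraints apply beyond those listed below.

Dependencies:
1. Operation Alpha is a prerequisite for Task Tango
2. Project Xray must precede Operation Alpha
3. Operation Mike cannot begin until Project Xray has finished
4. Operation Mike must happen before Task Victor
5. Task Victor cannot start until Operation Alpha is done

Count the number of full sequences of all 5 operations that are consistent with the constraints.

5

Project Xray is the only operation with nothing required before it, so every ordering starts there.
Counting all ways to extend the partial order to a total order gives 5.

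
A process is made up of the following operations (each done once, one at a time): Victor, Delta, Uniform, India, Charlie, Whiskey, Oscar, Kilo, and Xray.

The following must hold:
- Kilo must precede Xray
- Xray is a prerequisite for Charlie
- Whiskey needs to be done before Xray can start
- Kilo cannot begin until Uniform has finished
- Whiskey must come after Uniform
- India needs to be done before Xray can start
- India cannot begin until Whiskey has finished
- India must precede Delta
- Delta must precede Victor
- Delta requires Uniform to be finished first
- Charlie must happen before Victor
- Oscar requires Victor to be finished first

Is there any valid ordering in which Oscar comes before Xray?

No

The constraints give a chain Xray → Charlie → Victor → Oscar, which forces Xray before Oscar.
So no valid ordering can have Oscar before Xray.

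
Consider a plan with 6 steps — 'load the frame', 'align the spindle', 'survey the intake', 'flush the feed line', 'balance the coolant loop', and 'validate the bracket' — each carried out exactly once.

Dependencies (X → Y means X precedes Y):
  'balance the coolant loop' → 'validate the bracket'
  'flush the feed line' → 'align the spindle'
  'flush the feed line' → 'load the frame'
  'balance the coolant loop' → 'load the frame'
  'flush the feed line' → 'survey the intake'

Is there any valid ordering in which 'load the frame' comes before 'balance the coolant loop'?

No

Following 'balance the coolant loop' → 'load the frame', 'balance the coolant loop' must precede 'load the frame' in every valid ordering.
Hence 'load the frame' can never be scheduled before 'balance the coolant loop'.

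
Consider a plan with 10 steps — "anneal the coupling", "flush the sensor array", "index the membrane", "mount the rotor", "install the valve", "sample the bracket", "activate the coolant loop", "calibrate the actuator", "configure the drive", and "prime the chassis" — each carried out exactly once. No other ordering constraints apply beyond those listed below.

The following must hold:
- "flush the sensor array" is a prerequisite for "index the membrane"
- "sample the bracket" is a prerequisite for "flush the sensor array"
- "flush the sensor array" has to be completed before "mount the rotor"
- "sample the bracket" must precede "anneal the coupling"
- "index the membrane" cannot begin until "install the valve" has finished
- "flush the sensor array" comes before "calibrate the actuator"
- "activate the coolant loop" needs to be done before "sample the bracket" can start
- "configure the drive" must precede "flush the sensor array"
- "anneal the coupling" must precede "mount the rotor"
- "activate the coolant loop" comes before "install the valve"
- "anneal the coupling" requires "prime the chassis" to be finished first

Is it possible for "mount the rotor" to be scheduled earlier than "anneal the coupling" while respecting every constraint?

Following "anneal the coupling" → "mount the rotor", "anneal the coupling" must precede "mount the rotor" in every valid ordering.
So no valid ordering can have "mount the rotor" before "anneal the coupling".

No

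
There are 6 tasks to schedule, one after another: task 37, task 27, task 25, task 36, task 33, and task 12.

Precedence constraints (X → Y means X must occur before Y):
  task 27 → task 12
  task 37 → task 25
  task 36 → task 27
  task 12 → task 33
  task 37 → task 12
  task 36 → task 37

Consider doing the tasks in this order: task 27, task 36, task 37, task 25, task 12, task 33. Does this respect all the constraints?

No

Here task 36 comes after task 27.
But one of the constraints requires task 36 before task 27, so this ordering violates it.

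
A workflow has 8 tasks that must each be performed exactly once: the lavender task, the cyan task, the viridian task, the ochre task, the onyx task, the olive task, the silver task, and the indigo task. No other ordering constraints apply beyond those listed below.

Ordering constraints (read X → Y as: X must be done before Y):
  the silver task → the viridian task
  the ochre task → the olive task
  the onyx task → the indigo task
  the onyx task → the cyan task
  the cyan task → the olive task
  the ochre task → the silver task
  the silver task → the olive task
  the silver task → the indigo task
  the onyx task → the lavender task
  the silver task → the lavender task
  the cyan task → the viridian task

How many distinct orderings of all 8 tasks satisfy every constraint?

The tasks with no prerequisites are the ochre task, the onyx task; any of them can be placed first.
Systematically extending each partial ordering one task at a time and counting, there are 192 complete orderings.

192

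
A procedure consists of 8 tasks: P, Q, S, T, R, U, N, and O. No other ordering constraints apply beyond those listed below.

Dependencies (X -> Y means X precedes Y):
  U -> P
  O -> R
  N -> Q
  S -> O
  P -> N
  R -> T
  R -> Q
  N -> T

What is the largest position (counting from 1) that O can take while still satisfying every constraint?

Following every chain forward from O, the tasks that must come later are Q, T, R — 3 of them.
So at least 3 tasks follow O, putting O no later than position 5. That position is achievable by scheduling everything else first.

5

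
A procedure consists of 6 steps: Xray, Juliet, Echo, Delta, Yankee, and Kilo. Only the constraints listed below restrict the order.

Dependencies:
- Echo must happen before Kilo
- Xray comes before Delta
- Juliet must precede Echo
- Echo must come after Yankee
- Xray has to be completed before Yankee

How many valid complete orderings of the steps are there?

The steps with no prerequisites are Xray, Juliet; any of them can be placed first.
Enumerating by repeatedly choosing an available step (one whose prerequisites are all placed) gives 14 distinct complete orderings.

14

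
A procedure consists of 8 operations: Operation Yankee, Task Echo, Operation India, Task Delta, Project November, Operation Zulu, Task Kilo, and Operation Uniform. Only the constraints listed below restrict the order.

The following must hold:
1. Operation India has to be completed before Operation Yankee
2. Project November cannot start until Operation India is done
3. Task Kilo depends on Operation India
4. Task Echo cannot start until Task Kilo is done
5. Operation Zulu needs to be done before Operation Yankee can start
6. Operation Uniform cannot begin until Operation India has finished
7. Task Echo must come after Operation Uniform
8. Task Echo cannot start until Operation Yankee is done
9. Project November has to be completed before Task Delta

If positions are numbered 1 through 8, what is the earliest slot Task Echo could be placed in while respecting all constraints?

6

The operations that are forced before Task Echo, directly or transitively, are Operation Yankee, Operation India, Operation Zulu, Task Kilo, Operation Uniform. That's 5 operations.
With 5 mandatory predecessors, the earliest Task Echo can sit is position 5+1 = 6, and placing just those 5 first achieves it.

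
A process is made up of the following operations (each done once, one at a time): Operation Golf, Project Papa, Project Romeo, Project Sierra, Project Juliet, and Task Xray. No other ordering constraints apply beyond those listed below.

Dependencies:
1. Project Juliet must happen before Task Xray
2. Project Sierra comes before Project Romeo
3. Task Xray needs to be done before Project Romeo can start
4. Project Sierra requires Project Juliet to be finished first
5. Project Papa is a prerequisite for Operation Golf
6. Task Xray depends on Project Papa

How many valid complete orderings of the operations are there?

21

2 operations have no prerequisites (Project Papa, Project Juliet), so any of them could come first.
Systematically extending each partial ordering one operation at a time and counting, there are 21 complete orderings.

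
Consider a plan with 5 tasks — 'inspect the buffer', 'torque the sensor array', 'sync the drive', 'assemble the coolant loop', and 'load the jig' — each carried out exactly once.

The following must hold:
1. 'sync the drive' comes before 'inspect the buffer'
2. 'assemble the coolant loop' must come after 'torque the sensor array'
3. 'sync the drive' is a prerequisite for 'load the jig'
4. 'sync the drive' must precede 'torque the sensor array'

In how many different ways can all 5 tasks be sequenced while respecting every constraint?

'sync the drive' is the only task with nothing required before it, so every ordering starts there.
Counting all ways to extend the partial order to a total order gives 12.

12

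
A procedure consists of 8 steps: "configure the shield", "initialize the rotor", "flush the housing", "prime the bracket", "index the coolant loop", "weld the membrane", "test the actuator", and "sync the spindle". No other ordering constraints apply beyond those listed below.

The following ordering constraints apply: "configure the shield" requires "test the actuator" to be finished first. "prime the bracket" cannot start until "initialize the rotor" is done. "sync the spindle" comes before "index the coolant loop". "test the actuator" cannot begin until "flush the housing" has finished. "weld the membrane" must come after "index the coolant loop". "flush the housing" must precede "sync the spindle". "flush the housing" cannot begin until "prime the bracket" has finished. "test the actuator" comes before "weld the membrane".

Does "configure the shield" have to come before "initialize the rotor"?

There is a chain "initialize the rotor" → "prime the bracket" → "flush the housing" → "test the actuator" → "configure the shield", which puts "initialize the rotor" before "configure the shield".
So "configure the shield" never precedes "initialize the rotor".

No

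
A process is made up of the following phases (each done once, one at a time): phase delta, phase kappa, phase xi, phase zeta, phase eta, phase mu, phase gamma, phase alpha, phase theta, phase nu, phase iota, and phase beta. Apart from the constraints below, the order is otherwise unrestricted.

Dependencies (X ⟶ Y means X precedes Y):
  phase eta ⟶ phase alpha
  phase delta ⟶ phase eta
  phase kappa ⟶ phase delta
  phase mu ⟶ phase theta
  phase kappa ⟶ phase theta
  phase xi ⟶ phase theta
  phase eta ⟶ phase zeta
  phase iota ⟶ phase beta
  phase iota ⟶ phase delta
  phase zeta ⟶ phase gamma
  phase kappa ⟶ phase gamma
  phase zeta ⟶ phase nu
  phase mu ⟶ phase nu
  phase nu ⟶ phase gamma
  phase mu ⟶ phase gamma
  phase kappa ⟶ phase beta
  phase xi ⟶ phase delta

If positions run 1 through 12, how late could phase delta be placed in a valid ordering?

7

The phases that are forced after phase delta, directly or by a chain of constraints, are phase zeta, phase eta, phase gamma, phase alpha, phase nu. That's 5 phases.
With 5 mandatory successors out of 12 phases total, the latest slot for phase delta is 12−5 = 7, and it's reachable by doing all non-successors before phase delta.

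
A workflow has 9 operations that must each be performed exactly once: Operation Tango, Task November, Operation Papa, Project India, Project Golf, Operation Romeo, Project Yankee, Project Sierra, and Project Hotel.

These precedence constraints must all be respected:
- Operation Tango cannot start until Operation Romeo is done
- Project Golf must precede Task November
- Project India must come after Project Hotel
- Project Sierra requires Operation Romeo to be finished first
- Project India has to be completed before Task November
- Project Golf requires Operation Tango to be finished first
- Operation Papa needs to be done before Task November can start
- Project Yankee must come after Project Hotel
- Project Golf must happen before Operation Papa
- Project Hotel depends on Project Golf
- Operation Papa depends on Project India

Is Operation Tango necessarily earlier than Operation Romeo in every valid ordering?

No

In fact the dependencies run the other way: Operation Romeo → Operation Tango.
So Operation Tango never precedes Operation Romeo.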